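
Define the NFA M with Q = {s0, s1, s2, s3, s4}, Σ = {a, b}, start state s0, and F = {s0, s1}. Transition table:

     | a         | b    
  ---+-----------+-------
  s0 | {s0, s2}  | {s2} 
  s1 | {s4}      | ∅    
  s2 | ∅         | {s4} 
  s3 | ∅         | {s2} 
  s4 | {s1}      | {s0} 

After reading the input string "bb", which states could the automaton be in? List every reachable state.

{s4}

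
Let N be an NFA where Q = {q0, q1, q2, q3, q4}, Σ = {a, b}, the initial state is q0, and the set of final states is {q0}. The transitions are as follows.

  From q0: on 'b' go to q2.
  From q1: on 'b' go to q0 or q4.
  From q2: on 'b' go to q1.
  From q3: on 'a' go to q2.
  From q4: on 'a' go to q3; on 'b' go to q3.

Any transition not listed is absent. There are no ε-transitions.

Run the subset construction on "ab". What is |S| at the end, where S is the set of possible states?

Start in {q0}.
Read 'a': q0→∅; now ∅.
The set is empty and remains empty for the remaining 1 symbol.
That set has 0 states.

0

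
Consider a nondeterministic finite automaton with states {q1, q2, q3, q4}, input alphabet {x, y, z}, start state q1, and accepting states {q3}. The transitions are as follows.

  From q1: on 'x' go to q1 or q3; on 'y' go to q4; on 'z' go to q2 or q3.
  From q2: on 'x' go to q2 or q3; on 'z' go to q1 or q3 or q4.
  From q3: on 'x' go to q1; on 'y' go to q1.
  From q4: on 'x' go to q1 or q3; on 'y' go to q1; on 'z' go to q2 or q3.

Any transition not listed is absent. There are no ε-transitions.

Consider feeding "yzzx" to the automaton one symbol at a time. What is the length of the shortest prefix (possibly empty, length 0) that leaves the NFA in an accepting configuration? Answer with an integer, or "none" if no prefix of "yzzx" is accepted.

Start in {q1}.
Read 'y': {q1} → {q4}.
Read 'z': {q4} → {q2, q3}.
None of the earlier sets intersect F, but {q2, q3} does.

2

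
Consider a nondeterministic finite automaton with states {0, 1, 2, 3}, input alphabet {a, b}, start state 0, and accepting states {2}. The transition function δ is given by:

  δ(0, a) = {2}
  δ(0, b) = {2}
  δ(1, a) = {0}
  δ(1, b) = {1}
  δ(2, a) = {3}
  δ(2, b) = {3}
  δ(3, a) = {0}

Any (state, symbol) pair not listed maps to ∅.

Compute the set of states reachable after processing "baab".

{2}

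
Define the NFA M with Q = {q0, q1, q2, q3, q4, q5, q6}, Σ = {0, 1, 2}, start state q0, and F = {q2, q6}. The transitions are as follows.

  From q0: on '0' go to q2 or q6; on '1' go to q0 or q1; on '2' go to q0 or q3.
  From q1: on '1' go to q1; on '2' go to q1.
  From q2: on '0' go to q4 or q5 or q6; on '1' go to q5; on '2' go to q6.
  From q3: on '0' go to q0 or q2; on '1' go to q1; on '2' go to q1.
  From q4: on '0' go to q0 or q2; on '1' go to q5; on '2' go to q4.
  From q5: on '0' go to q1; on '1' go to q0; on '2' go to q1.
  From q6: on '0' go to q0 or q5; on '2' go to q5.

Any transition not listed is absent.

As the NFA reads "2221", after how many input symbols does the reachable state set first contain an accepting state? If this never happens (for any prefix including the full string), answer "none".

none

Start in {q0}.
Read '2': q0→{q0, q3}; now {q0, q3}.
Read '2': q0→{q0, q3}, q3→{q1}; now {q0, q1, q3}.
Read '2': q0→{q0, q3}, q1→{q1}, q3→{q1}; now {q0, q1, q3}.
Read '1': q0→{q0, q1}, q1→{q1}, q3→{q1}; now {q0, q1}.
No reachable set along the way intersects F.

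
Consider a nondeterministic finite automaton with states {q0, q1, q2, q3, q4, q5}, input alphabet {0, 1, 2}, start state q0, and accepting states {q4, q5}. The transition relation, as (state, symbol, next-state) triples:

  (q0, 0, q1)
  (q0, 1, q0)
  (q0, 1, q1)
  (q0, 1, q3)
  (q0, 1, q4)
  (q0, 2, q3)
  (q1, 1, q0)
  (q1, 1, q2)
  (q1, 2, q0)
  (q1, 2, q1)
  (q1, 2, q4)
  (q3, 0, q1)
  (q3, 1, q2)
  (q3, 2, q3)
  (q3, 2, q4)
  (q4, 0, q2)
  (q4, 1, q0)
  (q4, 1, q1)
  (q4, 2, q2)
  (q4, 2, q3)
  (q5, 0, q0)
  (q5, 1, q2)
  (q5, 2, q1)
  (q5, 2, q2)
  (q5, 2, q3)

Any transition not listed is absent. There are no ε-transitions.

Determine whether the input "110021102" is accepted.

Start in {q0}.
Read '1': q0→{q0, q1, q3, q4}; now {q0, q1, q3, q4}.
Read '1': q0→{q0, q1, q3, q4}, q1→{q0, q2}, q3→{q2}, q4→{q0, q1}; now {q0, q1, q2, q3, q4}.
Read '0': q0→{q1}, q1→∅, q2→∅, q3→{q1}, q4→{q2}; now {q1, q2}.
Read '0': q1→∅, q2→∅; now ∅.
The set is empty and remains empty for the remaining 5 symbols.
The final set ∅ contains no accepting state.

No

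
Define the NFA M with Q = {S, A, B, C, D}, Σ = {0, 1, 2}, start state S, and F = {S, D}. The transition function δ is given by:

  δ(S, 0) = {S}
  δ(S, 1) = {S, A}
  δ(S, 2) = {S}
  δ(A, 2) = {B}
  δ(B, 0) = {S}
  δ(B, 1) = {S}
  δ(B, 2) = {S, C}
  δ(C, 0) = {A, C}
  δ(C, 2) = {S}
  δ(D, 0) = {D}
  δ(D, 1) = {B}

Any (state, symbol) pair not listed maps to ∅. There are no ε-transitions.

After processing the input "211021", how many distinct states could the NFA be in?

Start in {S}.
Read '2': {S} → {S}.
Read '1': {S} → {S, A}.
Read '1': {S, A} → {S, A}.
Read '0': {S, A} → {S}.
Read '2': {S} → {S}.
Read '1': {S} → {S, A}.
That set has 2 states.

2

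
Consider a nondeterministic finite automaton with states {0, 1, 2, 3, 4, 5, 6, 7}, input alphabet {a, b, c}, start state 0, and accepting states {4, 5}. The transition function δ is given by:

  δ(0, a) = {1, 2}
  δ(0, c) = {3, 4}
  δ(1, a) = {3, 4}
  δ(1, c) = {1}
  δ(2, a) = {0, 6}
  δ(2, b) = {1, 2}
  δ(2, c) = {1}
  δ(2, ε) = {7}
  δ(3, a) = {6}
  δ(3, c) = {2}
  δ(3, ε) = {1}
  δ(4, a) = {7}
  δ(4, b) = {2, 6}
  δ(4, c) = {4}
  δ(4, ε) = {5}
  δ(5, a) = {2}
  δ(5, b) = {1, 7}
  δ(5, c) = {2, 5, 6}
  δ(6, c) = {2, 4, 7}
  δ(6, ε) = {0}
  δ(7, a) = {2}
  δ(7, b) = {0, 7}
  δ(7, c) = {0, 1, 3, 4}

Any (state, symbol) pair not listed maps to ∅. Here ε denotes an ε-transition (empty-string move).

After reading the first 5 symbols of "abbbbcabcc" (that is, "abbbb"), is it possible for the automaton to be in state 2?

Yes

Start in {0}.
Read 'a': 0→{1, 2}; union {1, 2}; ε-closure = {1, 2, 7}.
Read 'b': 1→∅, 2→{1, 2}, 7→{0, 7}; now {0, 1, 2, 7}.
Read 'b': 0→∅, 1→∅, 2→{1, 2}, 7→{0, 7}; now {0, 1, 2, 7}.
Read 'b': 0→∅, 1→∅, 2→{1, 2}, 7→{0, 7}; now {0, 1, 2, 7}.
Read 'b': 0→∅, 1→∅, 2→{1, 2}, 7→{0, 7}; now {0, 1, 2, 7}.
State 2 is in {0, 1, 2, 7}.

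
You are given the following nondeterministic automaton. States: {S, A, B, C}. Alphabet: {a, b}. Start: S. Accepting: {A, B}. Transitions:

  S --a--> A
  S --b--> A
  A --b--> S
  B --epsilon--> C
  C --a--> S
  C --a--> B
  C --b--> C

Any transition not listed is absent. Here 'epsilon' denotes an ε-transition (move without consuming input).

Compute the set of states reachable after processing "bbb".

Start in {S}.
Read 'b': {S} → {A}.
Read 'b': {A} → {S}.
Read 'b': {S} → {A}.

{A}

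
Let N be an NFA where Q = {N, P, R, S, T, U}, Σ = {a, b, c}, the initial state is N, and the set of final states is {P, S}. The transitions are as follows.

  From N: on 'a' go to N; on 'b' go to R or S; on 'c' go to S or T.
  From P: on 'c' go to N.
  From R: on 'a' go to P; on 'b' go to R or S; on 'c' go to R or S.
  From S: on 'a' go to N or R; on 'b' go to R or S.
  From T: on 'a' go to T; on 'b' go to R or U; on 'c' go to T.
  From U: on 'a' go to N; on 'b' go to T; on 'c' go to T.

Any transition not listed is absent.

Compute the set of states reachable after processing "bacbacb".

Start in {N}.
Read 'b': N→{R, S}; now {R, S}.
Read 'a': R→{P}, S→{N, R}; now {N, P, R}.
Read 'c': N→{S, T}, P→{N}, R→{R, S}; now {N, R, S, T}.
Read 'b': N→{R, S}, R→{R, S}, S→{R, S}, T→{R, U}; now {R, S, U}.
Read 'a': R→{P}, S→{N, R}, U→{N}; now {N, P, R}.
Read 'c': N→{S, T}, P→{N}, R→{R, S}; now {N, R, S, T}.
Read 'b': N→{R, S}, R→{R, S}, S→{R, S}, T→{R, U}; now {R, S, U}.

{R, S, U}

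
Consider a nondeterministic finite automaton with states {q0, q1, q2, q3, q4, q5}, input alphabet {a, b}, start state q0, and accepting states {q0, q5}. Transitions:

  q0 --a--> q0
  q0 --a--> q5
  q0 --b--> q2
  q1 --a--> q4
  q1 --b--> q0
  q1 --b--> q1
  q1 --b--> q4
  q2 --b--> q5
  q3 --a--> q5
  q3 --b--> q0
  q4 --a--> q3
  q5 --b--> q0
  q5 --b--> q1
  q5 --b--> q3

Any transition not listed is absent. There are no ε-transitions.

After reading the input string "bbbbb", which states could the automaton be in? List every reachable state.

Start in {q0}.
Read 'b': {q0} → {q2}.
Read 'b': {q2} → {q5}.
Read 'b': {q5} → {q0, q1, q3}.
Read 'b': {q0, q1, q3} → {q0, q1, q2, q4}.
Read 'b': {q0, q1, q2, q4} → {q0, q1, q2, q4, q5}.

{q0, q1, q2, q4, q5}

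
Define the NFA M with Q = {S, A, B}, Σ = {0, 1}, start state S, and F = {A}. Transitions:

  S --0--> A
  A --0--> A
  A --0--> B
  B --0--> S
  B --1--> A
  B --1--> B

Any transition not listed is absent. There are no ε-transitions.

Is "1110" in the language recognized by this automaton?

Start in {S}.
Read '1': S→∅; now ∅.
The set is empty and remains empty for the remaining 3 symbols.
The final set ∅ contains no accepting state.

No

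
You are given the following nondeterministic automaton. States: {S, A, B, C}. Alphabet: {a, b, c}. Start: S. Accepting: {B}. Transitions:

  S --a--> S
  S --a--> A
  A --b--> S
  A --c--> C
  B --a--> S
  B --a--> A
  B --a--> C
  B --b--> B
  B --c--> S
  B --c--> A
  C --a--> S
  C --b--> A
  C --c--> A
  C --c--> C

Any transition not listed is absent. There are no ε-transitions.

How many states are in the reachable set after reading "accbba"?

2

Start in {S}.
Read 'a': {S} → {S, A}.
Read 'c': {S, A} → {C}.
Read 'c': {C} → {A, C}.
Read 'b': {A, C} → {S, A}.
Read 'b': {S, A} → {S}.
Read 'a': {S} → {S, A}.
That set has 2 states.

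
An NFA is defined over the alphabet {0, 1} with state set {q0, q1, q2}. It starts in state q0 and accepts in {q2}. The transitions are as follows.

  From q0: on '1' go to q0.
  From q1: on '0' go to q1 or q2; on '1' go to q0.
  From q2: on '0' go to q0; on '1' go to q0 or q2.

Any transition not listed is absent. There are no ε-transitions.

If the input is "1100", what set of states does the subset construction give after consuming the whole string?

∅

Start in {q0}.
Read '1': q0→{q0}; now {q0}.
Read '1': q0→{q0}; now {q0}.
Read '0': q0→∅; now ∅.
The set is empty and remains empty for the remaining 1 symbol.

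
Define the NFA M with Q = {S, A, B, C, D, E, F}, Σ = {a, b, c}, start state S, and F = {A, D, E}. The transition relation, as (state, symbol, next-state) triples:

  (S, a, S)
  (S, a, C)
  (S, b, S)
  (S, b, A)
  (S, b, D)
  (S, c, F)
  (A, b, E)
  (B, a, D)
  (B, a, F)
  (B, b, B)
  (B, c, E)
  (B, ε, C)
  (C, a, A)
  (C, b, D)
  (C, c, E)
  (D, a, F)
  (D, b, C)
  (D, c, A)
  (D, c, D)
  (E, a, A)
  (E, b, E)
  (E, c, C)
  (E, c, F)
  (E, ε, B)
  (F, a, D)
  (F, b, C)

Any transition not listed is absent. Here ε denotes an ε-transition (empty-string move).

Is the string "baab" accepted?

Start in {S}.
Read 'b': {S} → {S, A, D}.
Read 'a': {S, A, D} → {S, C, F}.
Read 'a': {S, C, F} → {S, A, C, D}.
Read 'b': {S, A, C, D} → {S, A, B, C, D, E}.
The final set {S, A, B, C, D, E} contains the accepting states A, D, E.

Yes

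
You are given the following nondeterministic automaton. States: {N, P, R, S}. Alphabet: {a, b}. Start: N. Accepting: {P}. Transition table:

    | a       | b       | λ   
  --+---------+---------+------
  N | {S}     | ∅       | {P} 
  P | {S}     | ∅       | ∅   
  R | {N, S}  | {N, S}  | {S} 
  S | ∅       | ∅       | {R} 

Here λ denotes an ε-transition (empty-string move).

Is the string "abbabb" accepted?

Yes

Start: ε-closure({N}) = {N, P}.
Read 'a': N→{S}, P→{S}; union {S}; ε-closure = {R, S}.
Read 'b': R→{N, S}, S→∅; union {N, S}; ε-closure = {N, P, R, S}.
Read 'b': N→∅, P→∅, R→{N, S}, S→∅; union {N, S}; ε-closure = {N, P, R, S}.
Read 'a': N→{S}, P→{S}, R→{N, S}, S→∅; union {N, S}; ε-closure = {N, P, R, S}.
Read 'b': N→∅, P→∅, R→{N, S}, S→∅; union {N, S}; ε-closure = {N, P, R, S}.
Read 'b': N→∅, P→∅, R→{N, S}, S→∅; union {N, S}; ε-closure = {N, P, R, S}.
The final set {N, P, R, S} contains the accepting state P.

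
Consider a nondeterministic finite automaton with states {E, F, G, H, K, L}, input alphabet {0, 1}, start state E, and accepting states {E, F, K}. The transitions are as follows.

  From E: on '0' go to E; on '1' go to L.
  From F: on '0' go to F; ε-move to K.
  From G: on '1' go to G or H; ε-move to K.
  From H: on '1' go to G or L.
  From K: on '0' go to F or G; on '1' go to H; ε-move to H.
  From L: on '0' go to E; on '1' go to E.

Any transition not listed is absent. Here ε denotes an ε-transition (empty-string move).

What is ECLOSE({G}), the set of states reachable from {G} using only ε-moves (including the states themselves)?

Begin with {G}.
ε-move G → K; add K.
ε-move K → H; add H.

{G, H, K}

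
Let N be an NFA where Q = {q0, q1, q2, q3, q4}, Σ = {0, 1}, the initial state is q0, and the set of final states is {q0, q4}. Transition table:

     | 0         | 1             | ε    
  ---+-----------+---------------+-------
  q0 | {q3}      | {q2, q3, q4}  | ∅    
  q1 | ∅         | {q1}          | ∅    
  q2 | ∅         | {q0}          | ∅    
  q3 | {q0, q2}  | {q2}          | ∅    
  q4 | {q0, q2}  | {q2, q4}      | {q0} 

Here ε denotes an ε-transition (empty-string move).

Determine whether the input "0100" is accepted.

No

Start in {q0}.
Read '0': {q0} → {q3}.
Read '1': {q3} → {q2}.
Read '0': {q2} → ∅.
The set is empty and remains empty for the remaining 1 symbol.
The final set ∅ contains no accepting state.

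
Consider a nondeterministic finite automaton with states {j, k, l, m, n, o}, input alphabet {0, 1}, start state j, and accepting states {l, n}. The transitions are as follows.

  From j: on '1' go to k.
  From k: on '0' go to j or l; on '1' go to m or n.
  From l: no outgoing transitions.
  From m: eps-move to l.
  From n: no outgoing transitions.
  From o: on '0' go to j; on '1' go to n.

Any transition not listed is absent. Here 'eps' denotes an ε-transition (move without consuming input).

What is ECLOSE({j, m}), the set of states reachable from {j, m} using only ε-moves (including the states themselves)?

{j, l, m}

Begin with {j, m}.
ε-move m → l; add l.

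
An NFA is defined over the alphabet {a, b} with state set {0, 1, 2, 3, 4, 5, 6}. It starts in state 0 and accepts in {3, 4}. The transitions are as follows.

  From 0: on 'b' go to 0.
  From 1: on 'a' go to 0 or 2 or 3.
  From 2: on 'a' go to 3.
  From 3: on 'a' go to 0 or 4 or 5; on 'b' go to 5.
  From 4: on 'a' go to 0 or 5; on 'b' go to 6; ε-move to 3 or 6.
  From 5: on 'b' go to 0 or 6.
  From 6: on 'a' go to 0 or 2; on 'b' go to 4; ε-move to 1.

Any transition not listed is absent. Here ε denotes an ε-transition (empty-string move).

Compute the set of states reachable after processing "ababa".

Start in {0}.
Read 'a': {0} → ∅.
The set is empty and remains empty for the remaining 4 symbols.

∅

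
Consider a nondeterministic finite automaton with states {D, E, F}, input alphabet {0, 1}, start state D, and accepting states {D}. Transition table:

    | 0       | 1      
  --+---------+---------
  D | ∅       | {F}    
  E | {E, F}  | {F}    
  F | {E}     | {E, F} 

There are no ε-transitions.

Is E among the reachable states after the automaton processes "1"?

Start in {D}.
Read '1': {D} → {F}.
State E is not in {F}.

No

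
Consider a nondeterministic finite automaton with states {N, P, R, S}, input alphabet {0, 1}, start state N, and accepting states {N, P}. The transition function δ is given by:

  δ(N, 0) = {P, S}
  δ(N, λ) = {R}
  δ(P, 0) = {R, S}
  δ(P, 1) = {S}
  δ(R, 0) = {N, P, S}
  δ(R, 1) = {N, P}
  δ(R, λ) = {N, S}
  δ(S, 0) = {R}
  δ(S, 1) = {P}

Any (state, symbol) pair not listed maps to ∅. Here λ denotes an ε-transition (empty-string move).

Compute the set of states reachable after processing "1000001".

Start: ε-closure({N}) = {N, R, S}.
Read '1': {N, R, S} → {N, P, R, S}.
Read '0': {N, P, R, S} → {N, P, R, S}.
Read '0': {N, P, R, S} → {N, P, R, S}.
Read '0': {N, P, R, S} → {N, P, R, S}.
Read '0': {N, P, R, S} → {N, P, R, S}.
Read '0': {N, P, R, S} → {N, P, R, S}.
Read '1': {N, P, R, S} → {N, P, R, S}.

{N, P, R, S}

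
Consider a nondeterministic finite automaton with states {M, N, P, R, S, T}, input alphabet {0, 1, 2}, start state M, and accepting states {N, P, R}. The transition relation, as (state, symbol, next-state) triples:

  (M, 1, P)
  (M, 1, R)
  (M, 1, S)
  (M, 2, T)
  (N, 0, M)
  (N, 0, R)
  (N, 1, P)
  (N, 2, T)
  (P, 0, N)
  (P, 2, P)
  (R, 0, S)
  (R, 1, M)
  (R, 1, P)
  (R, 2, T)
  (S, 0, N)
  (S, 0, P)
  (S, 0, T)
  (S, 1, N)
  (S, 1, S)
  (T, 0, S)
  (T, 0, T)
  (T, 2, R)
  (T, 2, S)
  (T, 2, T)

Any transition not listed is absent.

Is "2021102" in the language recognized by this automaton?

Yes

Start in {M}.
Read '2': M→{T}; now {T}.
Read '0': T→{S, T}; now {S, T}.
Read '2': S→∅, T→{R, S, T}; now {R, S, T}.
Read '1': R→{M, P}, S→{N, S}, T→∅; now {M, N, P, S}.
Read '1': M→{P, R, S}, N→{P}, P→∅, S→{N, S}; now {N, P, R, S}.
Read '0': N→{M, R}, P→{N}, R→{S}, S→{N, P, T}; now {M, N, P, R, S, T}.
Read '2': M→{T}, N→{T}, P→{P}, R→{T}, S→∅, T→{R, S, T}; now {P, R, S, T}.
The final set {P, R, S, T} contains the accepting states P, R.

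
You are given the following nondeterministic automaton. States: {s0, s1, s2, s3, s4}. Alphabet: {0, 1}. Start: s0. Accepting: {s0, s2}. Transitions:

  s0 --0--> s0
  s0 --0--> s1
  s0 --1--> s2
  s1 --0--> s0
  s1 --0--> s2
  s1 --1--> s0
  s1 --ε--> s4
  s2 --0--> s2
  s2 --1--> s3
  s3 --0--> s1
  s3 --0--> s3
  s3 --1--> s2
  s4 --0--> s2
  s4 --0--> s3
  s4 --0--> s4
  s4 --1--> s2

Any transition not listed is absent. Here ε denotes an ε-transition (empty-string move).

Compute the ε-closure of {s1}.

Begin with {s1}.
ε-move s1 → s4; add s4.

{s1, s4}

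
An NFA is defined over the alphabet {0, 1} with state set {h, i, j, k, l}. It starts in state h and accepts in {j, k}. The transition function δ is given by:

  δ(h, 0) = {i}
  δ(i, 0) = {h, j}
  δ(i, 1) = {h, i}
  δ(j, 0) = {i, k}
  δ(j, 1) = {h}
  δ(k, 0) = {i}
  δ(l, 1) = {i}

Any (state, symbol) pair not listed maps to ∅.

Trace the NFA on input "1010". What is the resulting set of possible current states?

∅

Start in {h}.
Read '1': h→∅; now ∅.
The set is empty and remains empty for the remaining 3 symbols.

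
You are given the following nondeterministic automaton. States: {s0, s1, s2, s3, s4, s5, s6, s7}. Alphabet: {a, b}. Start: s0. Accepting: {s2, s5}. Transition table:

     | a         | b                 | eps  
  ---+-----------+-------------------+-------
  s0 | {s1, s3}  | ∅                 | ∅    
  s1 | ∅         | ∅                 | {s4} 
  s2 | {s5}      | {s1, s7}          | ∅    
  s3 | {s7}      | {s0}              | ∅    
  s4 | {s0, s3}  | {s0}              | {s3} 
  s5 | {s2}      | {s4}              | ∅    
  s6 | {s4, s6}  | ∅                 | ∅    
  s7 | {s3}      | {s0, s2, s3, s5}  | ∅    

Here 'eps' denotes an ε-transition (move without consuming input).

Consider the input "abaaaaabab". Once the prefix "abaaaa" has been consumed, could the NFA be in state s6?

No

Start in {s0}.
Read 'a': s0→{s1, s3}; union {s1, s3}; ε-closure = {s1, s3, s4}.
Read 'b': s1→∅, s3→{s0}, s4→{s0}; now {s0}.
Read 'a': s0→{s1, s3}; union {s1, s3}; ε-closure = {s1, s3, s4}.
Read 'a': s1→∅, s3→{s7}, s4→{s0, s3}; now {s0, s3, s7}.
Read 'a': s0→{s1, s3}, s3→{s7}, s7→{s3}; union {s1, s3, s7}; ε-closure = {s1, s3, s4, s7}.
Read 'a': s1→∅, s3→{s7}, s4→{s0, s3}, s7→{s3}; now {s0, s3, s7}.
State s6 is not in {s0, s3, s7}.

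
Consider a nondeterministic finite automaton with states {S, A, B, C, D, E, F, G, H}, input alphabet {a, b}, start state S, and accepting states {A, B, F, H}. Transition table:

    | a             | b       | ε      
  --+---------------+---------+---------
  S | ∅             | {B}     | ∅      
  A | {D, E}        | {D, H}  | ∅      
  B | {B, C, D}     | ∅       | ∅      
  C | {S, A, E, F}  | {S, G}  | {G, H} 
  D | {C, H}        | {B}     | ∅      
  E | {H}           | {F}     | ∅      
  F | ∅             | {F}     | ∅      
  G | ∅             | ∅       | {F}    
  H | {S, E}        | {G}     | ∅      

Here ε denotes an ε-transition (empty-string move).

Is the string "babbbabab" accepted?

No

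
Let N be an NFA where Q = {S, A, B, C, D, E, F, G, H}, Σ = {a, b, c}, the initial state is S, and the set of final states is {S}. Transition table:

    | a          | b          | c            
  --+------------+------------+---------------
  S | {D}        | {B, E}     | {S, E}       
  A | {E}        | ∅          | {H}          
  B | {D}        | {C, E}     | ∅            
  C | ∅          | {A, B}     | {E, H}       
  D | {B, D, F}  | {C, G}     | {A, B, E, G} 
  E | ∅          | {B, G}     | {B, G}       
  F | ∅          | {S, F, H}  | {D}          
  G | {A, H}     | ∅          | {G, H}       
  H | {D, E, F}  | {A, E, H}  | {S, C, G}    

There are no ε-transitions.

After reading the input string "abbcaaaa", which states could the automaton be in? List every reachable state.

{B, D, F}

Start in {S}.
Read 'a': S→{D}; now {D}.
Read 'b': D→{C, G}; now {C, G}.
Read 'b': C→{A, B}, G→∅; now {A, B}.
Read 'c': A→{H}, B→∅; now {H}.
Read 'a': H→{D, E, F}; now {D, E, F}.
Read 'a': D→{B, D, F}, E→∅, F→∅; now {B, D, F}.
Read 'a': B→{D}, D→{B, D, F}, F→∅; now {B, D, F}.
Read 'a': B→{D}, D→{B, D, F}, F→∅; now {B, D, F}.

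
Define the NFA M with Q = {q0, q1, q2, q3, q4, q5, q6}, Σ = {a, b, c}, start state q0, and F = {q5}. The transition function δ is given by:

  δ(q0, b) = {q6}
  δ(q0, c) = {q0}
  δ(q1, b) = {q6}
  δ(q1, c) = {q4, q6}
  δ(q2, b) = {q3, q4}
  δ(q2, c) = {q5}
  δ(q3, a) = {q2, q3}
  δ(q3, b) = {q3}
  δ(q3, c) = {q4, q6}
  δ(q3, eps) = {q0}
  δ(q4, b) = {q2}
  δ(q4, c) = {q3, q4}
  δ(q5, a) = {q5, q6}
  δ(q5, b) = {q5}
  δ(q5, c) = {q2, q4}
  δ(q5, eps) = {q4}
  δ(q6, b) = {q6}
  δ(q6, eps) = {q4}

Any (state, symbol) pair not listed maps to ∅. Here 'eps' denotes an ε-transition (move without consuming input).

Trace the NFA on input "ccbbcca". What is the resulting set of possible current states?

Start in {q0}.
Read 'c': {q0} → {q0}.
Read 'c': {q0} → {q0}.
Read 'b': {q0} → {q4, q6}.
Read 'b': {q4, q6} → {q2, q4, q6}.
Read 'c': {q2, q4, q6} → {q0, q3, q4, q5}.
Read 'c': {q0, q3, q4, q5} → {q0, q2, q3, q4, q6}.
Read 'a': {q0, q2, q3, q4, q6} → {q0, q2, q3}.

{q0, q2, q3}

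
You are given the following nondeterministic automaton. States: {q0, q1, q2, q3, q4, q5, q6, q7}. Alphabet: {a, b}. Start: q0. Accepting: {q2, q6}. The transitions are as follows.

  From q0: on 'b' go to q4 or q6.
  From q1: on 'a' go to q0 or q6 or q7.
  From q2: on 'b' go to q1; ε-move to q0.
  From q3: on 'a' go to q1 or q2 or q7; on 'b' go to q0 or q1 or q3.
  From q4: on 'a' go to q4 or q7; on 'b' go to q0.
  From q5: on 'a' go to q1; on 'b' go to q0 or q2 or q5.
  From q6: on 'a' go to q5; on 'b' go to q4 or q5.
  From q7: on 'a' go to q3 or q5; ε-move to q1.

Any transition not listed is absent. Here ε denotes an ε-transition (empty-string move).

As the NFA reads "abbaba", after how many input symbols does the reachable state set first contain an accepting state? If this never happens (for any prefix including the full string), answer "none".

none

Start in {q0}.
Read 'a': {q0} → ∅.
The set is empty and remains empty for the remaining 5 symbols.
No reachable set along the way intersects F.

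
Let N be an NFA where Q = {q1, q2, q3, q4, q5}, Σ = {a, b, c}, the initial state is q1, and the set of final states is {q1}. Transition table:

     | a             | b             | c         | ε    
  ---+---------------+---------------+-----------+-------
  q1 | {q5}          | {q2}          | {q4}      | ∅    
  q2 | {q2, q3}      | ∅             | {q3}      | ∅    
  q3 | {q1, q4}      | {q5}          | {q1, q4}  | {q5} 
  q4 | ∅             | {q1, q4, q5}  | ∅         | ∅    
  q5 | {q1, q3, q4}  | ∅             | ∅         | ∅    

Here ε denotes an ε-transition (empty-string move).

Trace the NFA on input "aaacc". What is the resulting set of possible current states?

{q4}

Start in {q1}.
Read 'a': q1→{q5}; now {q5}.
Read 'a': q5→{q1, q3, q4}; union {q1, q3, q4}; ε-closure = {q1, q3, q4, q5}.
Read 'a': q1→{q5}, q3→{q1, q4}, q4→∅, q5→{q1, q3, q4}; now {q1, q3, q4, q5}.
Read 'c': q1→{q4}, q3→{q1, q4}, q4→∅, q5→∅; now {q1, q4}.
Read 'c': q1→{q4}, q4→∅; now {q4}.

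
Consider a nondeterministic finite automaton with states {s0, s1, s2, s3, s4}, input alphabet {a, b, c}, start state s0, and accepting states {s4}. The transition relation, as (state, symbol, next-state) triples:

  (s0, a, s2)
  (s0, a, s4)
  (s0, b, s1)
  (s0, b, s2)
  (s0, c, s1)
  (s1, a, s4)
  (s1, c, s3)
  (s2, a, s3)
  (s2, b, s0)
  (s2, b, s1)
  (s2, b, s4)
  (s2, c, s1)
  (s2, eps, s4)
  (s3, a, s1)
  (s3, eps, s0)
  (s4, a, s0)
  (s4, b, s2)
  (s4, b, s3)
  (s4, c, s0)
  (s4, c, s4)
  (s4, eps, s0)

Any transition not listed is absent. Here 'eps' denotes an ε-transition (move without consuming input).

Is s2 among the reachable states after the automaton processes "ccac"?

No

Start in {s0}.
Read 'c': {s0} → {s1}.
Read 'c': {s1} → {s0, s3}.
Read 'a': {s0, s3} → {s0, s1, s2, s4}.
Read 'c': {s0, s1, s2, s4} → {s0, s1, s3, s4}.
State s2 is not in {s0, s1, s3, s4}.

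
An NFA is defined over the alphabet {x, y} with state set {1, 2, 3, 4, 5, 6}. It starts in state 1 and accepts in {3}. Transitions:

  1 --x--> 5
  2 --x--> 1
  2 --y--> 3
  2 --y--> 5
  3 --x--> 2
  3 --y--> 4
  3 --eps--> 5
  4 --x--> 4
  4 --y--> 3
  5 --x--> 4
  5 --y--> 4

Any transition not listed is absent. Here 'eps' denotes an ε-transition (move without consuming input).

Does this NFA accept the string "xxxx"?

Start in {1}.
Read 'x': 1→{5}; now {5}.
Read 'x': 5→{4}; now {4}.
Read 'x': 4→{4}; now {4}.
Read 'x': 4→{4}; now {4}.
The final set {4} contains no accepting state.

No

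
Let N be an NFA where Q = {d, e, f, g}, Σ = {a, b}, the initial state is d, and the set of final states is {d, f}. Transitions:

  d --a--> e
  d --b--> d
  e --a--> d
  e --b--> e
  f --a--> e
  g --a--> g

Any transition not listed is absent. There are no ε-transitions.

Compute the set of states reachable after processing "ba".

{e}

Start in {d}.
Read 'b': {d} → {d}.
Read 'a': {d} → {e}.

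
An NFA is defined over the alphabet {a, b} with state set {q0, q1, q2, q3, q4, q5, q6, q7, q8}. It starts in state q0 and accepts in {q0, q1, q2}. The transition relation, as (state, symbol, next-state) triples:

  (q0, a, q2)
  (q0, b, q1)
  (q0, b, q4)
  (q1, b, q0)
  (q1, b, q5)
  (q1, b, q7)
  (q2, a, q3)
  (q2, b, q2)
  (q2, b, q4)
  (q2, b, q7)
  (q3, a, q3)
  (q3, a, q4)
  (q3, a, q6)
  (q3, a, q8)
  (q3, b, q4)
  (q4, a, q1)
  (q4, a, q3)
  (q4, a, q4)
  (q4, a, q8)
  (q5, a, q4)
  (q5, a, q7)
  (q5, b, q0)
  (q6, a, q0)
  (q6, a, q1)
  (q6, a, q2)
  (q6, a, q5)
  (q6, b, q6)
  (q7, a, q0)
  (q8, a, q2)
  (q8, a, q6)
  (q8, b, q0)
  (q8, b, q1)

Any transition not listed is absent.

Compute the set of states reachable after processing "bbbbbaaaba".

{q0, q1, q2, q3, q4, q5, q7, q8}

Start in {q0}.
Read 'b': q0→{q1, q4}; now {q1, q4}.
Read 'b': q1→{q0, q5, q7}, q4→∅; now {q0, q5, q7}.
Read 'b': q0→{q1, q4}, q5→{q0}, q7→∅; now {q0, q1, q4}.
Read 'b': q0→{q1, q4}, q1→{q0, q5, q7}, q4→∅; now {q0, q1, q4, q5, q7}.
Read 'b': q0→{q1, q4}, q1→{q0, q5, q7}, q4→∅, q5→{q0}, q7→∅; now {q0, q1, q4, q5, q7}.
Read 'a': q0→{q2}, q1→∅, q4→{q1, q3, q4, q8}, q5→{q4, q7}, q7→{q0}; now {q0, q1, q2, q3, q4, q7, q8}.
Read 'a': q0→{q2}, q1→∅, q2→{q3}, q3→{q3, q4, q6, q8}, q4→{q1, q3, q4, q8}, q7→{q0}, q8→{q2, q6}; now {q0, q1, q2, q3, q4, q6, q8}.
Read 'a': q0→{q2}, q1→∅, q2→{q3}, q3→{q3, q4, q6, q8}, q4→{q1, q3, q4, q8}, q6→{q0, q1, q2, q5}, q8→{q2, q6}; now {q0, q1, q2, q3, q4, q5, q6, q8}.
Read 'b': q0→{q1, q4}, q1→{q0, q5, q7}, q2→{q2, q4, q7}, q3→{q4}, q4→∅, q5→{q0}, q6→{q6}, q8→{q0, q1}; now {q0, q1, q2, q4, q5, q6, q7}.
Read 'a': q0→{q2}, q1→∅, q2→{q3}, q4→{q1, q3, q4, q8}, q5→{q4, q7}, q6→{q0, q1, q2, q5}, q7→{q0}; now {q0, q1, q2, q3, q4, q5, q7, q8}.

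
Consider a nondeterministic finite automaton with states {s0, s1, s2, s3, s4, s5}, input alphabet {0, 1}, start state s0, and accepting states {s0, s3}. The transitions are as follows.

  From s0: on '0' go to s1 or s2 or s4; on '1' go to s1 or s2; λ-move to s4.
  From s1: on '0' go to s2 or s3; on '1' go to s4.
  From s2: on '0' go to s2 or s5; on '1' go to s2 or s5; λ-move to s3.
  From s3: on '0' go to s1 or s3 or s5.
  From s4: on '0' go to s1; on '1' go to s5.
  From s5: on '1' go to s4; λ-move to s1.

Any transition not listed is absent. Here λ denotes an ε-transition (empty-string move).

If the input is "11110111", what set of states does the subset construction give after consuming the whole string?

{s1, s2, s3, s4, s5}

Start: ε-closure({s0}) = {s0, s4}.
Read '1': s0→{s1, s2}, s4→{s5}; union {s1, s2, s5}; ε-closure = {s1, s2, s3, s5}.
Read '1': s1→{s4}, s2→{s2, s5}, s3→∅, s5→{s4}; union {s2, s4, s5}; ε-closure = {s1, s2, s3, s4, s5}.
Read '1': s1→{s4}, s2→{s2, s5}, s3→∅, s4→{s5}, s5→{s4}; union {s2, s4, s5}; ε-closure = {s1, s2, s3, s4, s5}.
Read '1': s1→{s4}, s2→{s2, s5}, s3→∅, s4→{s5}, s5→{s4}; union {s2, s4, s5}; ε-closure = {s1, s2, s3, s4, s5}.
Read '0': s1→{s2, s3}, s2→{s2, s5}, s3→{s1, s3, s5}, s4→{s1}, s5→∅; now {s1, s2, s3, s5}.
Read '1': s1→{s4}, s2→{s2, s5}, s3→∅, s5→{s4}; union {s2, s4, s5}; ε-closure = {s1, s2, s3, s4, s5}.
Read '1': s1→{s4}, s2→{s2, s5}, s3→∅, s4→{s5}, s5→{s4}; union {s2, s4, s5}; ε-closure = {s1, s2, s3, s4, s5}.
Read '1': s1→{s4}, s2→{s2, s5}, s3→∅, s4→{s5}, s5→{s4}; union {s2, s4, s5}; ε-closure = {s1, s2, s3, s4, s5}.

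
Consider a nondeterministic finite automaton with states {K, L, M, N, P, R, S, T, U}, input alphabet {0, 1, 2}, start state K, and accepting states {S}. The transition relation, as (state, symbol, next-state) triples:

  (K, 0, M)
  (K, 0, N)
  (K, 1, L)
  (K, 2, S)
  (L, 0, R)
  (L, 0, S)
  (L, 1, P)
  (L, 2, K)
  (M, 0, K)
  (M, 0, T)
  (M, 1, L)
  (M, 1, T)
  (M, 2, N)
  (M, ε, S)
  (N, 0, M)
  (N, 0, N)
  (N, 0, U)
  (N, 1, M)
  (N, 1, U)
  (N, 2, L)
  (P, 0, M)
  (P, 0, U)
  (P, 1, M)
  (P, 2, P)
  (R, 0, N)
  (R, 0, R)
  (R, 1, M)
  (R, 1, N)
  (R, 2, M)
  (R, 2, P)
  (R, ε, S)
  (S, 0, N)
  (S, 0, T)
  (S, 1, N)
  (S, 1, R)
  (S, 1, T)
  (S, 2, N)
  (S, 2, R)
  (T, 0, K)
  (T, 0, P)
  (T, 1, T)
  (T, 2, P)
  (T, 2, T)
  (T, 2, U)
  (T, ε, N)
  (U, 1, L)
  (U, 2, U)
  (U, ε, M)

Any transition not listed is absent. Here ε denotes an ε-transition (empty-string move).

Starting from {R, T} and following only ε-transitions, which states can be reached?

{N, R, S, T}

Begin with {R, T}.
ε-move T → N; add N.
ε-move R → S; add S.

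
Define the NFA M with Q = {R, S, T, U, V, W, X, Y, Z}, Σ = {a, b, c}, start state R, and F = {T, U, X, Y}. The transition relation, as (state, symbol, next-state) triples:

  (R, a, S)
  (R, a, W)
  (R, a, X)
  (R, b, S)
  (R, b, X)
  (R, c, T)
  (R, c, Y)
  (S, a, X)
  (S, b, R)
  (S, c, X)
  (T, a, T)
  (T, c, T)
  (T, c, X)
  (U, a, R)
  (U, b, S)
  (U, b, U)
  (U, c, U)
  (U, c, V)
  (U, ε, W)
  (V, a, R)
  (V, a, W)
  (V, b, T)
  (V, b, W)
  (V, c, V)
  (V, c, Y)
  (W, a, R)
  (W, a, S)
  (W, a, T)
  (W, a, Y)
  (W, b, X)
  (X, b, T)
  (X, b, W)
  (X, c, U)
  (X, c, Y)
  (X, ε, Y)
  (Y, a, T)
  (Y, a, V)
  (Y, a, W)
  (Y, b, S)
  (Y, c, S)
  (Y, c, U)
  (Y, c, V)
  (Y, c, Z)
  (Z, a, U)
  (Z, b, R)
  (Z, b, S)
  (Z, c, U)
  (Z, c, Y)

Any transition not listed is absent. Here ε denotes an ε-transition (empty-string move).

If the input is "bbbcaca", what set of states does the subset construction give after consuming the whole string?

Start in {R}.
Read 'b': {R} → {S, X, Y}.
Read 'b': {S, X, Y} → {R, S, T, W}.
Read 'b': {R, S, T, W} → {R, S, X, Y}.
Read 'c': {R, S, X, Y} → {S, T, U, V, W, X, Y, Z}.
Read 'a': {S, T, U, V, W, X, Y, Z} → {R, S, T, U, V, W, X, Y}.
Read 'c': {R, S, T, U, V, W, X, Y} → {S, T, U, V, W, X, Y, Z}.
Read 'a': {S, T, U, V, W, X, Y, Z} → {R, S, T, U, V, W, X, Y}.

{R, S, T, U, V, W, X, Y}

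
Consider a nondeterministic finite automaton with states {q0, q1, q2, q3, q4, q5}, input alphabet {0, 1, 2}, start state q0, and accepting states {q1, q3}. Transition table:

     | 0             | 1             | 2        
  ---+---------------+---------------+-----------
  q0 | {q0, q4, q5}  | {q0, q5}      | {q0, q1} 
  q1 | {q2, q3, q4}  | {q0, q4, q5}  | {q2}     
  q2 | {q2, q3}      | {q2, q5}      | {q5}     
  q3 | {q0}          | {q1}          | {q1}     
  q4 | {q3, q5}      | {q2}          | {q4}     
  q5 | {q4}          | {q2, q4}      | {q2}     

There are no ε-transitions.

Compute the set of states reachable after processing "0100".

{q0, q2, q3, q4, q5}

Start in {q0}.
Read '0': {q0} → {q0, q4, q5}.
Read '1': {q0, q4, q5} → {q0, q2, q4, q5}.
Read '0': {q0, q2, q4, q5} → {q0, q2, q3, q4, q5}.
Read '0': {q0, q2, q3, q4, q5} → {q0, q2, q3, q4, q5}.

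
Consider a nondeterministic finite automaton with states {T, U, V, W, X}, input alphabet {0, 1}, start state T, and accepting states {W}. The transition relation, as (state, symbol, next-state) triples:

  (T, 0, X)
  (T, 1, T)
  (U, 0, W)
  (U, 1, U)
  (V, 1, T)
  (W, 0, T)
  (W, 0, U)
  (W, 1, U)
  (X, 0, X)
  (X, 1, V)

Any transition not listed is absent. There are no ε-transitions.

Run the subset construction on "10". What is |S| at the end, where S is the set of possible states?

Start in {T}.
Read '1': T→{T}; now {T}.
Read '0': T→{X}; now {X}.
That set has 1 state.

1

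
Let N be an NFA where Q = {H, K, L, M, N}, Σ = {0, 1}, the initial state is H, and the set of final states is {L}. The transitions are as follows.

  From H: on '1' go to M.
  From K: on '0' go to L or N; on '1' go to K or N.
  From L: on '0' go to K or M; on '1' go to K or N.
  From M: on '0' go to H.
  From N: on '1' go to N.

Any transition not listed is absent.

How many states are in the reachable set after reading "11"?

0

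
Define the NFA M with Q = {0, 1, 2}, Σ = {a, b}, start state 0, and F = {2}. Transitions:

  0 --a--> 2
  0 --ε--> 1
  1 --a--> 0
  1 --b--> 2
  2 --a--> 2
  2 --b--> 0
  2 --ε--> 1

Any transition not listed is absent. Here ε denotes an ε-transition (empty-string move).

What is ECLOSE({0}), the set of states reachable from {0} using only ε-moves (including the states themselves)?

{0, 1}

Begin with {0}.
ε-move 0 → 1; add 1.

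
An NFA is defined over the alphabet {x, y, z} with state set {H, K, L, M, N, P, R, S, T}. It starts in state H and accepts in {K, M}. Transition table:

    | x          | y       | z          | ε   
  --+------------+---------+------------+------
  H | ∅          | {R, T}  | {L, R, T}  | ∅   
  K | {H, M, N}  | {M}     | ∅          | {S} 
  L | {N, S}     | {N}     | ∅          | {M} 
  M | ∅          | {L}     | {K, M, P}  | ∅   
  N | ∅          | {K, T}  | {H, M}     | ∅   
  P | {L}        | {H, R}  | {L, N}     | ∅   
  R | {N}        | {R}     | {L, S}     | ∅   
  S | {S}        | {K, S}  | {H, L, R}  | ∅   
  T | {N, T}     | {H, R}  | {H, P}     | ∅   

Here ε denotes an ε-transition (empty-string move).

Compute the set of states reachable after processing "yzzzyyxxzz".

{K, L, M, N, P, R, S, T}

Start in {H}.
Read 'y': H→{R, T}; now {R, T}.
Read 'z': R→{L, S}, T→{H, P}; union {H, L, P, S}; ε-closure = {H, L, M, P, S}.
Read 'z': H→{L, R, T}, L→∅, M→{K, M, P}, P→{L, N}, S→{H, L, R}; union {H, K, L, M, N, P, R, T}; ε-closure = {H, K, L, M, N, P, R, S, T}.
Read 'z': H→{L, R, T}, K→∅, L→∅, M→{K, M, P}, N→{H, M}, P→{L, N}, R→{L, S}, S→{H, L, R}, T→{H, P}; now {H, K, L, M, N, P, R, S, T}.
Read 'y': H→{R, T}, K→{M}, L→{N}, M→{L}, N→{K, T}, P→{H, R}, R→{R}, S→{K, S}, T→{H, R}; now {H, K, L, M, N, R, S, T}.
Read 'y': H→{R, T}, K→{M}, L→{N}, M→{L}, N→{K, T}, R→{R}, S→{K, S}, T→{H, R}; now {H, K, L, M, N, R, S, T}.
Read 'x': H→∅, K→{H, M, N}, L→{N, S}, M→∅, N→∅, R→{N}, S→{S}, T→{N, T}; now {H, M, N, S, T}.
Read 'x': H→∅, M→∅, N→∅, S→{S}, T→{N, T}; now {N, S, T}.
Read 'z': N→{H, M}, S→{H, L, R}, T→{H, P}; now {H, L, M, P, R}.
Read 'z': H→{L, R, T}, L→∅, M→{K, M, P}, P→{L, N}, R→{L, S}; now {K, L, M, N, P, R, S, T}.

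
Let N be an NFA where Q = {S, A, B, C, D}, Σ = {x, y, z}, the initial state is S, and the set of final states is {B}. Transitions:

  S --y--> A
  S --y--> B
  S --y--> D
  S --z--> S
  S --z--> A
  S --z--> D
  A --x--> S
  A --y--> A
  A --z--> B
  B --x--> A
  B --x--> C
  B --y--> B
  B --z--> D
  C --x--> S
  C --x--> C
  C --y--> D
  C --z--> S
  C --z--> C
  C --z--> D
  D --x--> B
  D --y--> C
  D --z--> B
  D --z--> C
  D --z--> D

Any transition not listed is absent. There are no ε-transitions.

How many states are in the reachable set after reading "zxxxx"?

Start in {S}.
Read 'z': S→{S, A, D}; now {S, A, D}.
Read 'x': S→∅, A→{S}, D→{B}; now {S, B}.
Read 'x': S→∅, B→{A, C}; now {A, C}.
Read 'x': A→{S}, C→{S, C}; now {S, C}.
Read 'x': S→∅, C→{S, C}; now {S, C}.
That set has 2 states.

2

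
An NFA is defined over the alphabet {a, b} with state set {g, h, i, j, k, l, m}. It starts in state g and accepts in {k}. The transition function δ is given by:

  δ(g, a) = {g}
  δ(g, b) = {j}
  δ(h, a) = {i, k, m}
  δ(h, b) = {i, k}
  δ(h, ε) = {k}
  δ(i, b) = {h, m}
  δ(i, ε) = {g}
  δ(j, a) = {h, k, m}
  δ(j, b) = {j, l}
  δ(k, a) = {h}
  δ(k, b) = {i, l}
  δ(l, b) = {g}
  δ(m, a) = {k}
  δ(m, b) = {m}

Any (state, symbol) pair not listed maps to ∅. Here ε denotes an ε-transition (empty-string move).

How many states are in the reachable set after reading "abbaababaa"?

5

Start in {g}.
Read 'a': {g} → {g}.
Read 'b': {g} → {j}.
Read 'b': {j} → {j, l}.
Read 'a': {j, l} → {h, k, m}.
Read 'a': {h, k, m} → {g, h, i, k, m}.
Read 'b': {g, h, i, k, m} → {g, h, i, j, k, l, m}.
Read 'a': {g, h, i, j, k, l, m} → {g, h, i, k, m}.
Read 'b': {g, h, i, k, m} → {g, h, i, j, k, l, m}.
Read 'a': {g, h, i, j, k, l, m} → {g, h, i, k, m}.
Read 'a': {g, h, i, k, m} → {g, h, i, k, m}.
That set has 5 states.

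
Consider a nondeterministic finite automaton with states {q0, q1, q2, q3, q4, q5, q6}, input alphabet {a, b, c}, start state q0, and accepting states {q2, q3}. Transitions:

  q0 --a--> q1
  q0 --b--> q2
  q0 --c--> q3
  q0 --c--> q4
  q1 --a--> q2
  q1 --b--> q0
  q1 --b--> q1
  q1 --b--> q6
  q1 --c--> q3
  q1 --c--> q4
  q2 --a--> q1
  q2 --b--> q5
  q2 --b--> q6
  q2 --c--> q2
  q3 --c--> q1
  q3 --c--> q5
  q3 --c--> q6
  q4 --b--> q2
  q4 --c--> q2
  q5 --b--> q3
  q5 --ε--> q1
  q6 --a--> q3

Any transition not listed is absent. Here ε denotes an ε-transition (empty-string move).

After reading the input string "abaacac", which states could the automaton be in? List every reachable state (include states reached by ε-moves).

Start in {q0}.
Read 'a': q0→{q1}; now {q1}.
Read 'b': q1→{q0, q1, q6}; now {q0, q1, q6}.
Read 'a': q0→{q1}, q1→{q2}, q6→{q3}; now {q1, q2, q3}.
Read 'a': q1→{q2}, q2→{q1}, q3→∅; now {q1, q2}.
Read 'c': q1→{q3, q4}, q2→{q2}; now {q2, q3, q4}.
Read 'a': q2→{q1}, q3→∅, q4→∅; now {q1}.
Read 'c': q1→{q3, q4}; now {q3, q4}.

{q3, q4}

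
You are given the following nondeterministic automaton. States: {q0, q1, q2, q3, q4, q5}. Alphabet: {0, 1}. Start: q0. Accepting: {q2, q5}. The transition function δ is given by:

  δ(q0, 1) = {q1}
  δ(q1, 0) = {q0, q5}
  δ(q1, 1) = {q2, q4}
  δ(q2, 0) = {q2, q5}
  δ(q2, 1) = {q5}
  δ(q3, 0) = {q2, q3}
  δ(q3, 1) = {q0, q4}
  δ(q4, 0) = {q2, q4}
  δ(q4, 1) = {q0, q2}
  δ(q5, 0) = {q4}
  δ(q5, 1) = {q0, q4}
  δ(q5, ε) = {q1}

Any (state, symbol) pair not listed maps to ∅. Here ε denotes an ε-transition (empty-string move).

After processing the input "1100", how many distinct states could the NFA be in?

5

Start in {q0}.
Read '1': q0→{q1}; now {q1}.
Read '1': q1→{q2, q4}; now {q2, q4}.
Read '0': q2→{q2, q5}, q4→{q2, q4}; union {q2, q4, q5}; ε-closure = {q1, q2, q4, q5}.
Read '0': q1→{q0, q5}, q2→{q2, q5}, q4→{q2, q4}, q5→{q4}; union {q0, q2, q4, q5}; ε-closure = {q0, q1, q2, q4, q5}.
That set has 5 states.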